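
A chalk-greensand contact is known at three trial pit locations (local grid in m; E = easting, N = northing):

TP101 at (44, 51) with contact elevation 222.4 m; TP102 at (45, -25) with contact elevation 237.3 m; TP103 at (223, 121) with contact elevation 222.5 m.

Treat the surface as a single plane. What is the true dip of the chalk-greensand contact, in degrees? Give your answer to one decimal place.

Let the plane be z = a·E + b·N + c.
TP102−TP101: 1a − 76b = 14.9;  TP103−TP101: 179a + 70b = 0.1.
Solving gives a = 0.07683, b = −0.19504.
Gradient magnitude |∇z| = √(a² + b²) = √(0.00590 + 0.03804) = 0.20963.
True dip = arctan(0.20963) = 11.8°, dipping toward NNW (azimuth ≈ 338°).

11.8°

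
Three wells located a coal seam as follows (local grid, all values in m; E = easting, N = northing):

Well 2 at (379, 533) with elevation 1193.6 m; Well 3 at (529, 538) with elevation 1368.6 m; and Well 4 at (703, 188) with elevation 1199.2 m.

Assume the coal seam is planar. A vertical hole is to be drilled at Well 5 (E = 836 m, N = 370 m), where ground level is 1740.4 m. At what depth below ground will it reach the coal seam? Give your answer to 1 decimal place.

Two edge vectors: Well 2→Well 3 = (150, 5, 175), Well 2→Well 4 = (324, -345, 5.6).
Normal n = (Well 2→Well 3) × (Well 2→Well 4) = (60403, 55860, -53370).
So ∂z/∂E = −n_x/n_z = 1.13178 and ∂z/∂N = −n_y/n_z = 1.04666.
Intercept c from Well 2: 1193.6 − 428.94 − 557.87 = 206.79.
At (836, 370): z_contact = 946.17 + 387.26 + 206.79 = 1540.22 m.
Depth below ground = 1740.4 − 1540.22 = 200.2 m.

200.2 m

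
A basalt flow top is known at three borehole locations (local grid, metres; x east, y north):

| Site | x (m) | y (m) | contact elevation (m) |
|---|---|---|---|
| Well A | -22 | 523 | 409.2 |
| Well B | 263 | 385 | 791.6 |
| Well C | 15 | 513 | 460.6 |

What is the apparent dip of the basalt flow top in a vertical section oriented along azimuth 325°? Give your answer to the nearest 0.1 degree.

Let the plane be z = a·x + b·y + c.
Well B−Well A: 285a − 138b = 382.4;  Well C−Well A: 37a − 10b = 51.4.
Solving gives a = 1.44911, b = 0.22172.
Unit vector along 325° is (sin 325°, cos 325°) = (-0.5736, 0.8192).
Slope in that direction = a·(-0.5736) + b·(0.8192) = −0.64956.
Apparent dip = arctan|0.64956| = 33.0° (true dip is 55.7°, so apparent ≤ true as expected).

33.0°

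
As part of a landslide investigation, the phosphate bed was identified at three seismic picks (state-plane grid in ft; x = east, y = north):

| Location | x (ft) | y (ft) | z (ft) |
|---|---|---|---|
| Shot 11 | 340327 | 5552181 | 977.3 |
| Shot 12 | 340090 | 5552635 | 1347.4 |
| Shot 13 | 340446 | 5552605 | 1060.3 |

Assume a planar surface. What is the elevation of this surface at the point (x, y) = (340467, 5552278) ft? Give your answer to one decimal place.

Let the plane be z = a·x + b·y + c.
Shot 12−Shot 11: −237a + 454b = 370.1;  Shot 13−Shot 11: 119a + 424b = 83.
Solving gives a = −0.771712596, b = 0.412343865.
Then c = 977.3 − a·340327 − b·5552181 = −2025795.84.
At (340467, 5552278): z = −262742.7 + 2289447.8 − 2025795.84 = 909.3 ft.

909.3 ft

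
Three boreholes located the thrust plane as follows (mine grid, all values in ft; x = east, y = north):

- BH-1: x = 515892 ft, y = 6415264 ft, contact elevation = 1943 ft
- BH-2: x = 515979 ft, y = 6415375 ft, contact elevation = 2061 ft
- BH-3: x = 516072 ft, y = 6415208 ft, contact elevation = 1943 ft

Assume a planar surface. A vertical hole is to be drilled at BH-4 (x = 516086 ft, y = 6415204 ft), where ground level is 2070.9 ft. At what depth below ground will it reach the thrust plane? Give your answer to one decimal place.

127.6 ft

Two edge vectors: BH-1→BH-2 = (87, 111, 118), BH-1→BH-3 = (180, -56, 0).
Normal n = (BH-1→BH-2) × (BH-1→BH-3) = (6608, 21240, -24852).
So ∂z/∂x = −n_x/n_z = 0.265894093 and ∂z/∂y = −n_y/n_z = 0.854659585.
Intercept c from BH-1: 1943 − 137172.64 − 5482866.87 = −5618096.50.
At (516086, 6415204): z_contact = 137224.22 + 5482815.59 − 5618096.50 = 1943.30 ft.
Depth below ground = 2070.9 − 1943.30 = 127.6 ft.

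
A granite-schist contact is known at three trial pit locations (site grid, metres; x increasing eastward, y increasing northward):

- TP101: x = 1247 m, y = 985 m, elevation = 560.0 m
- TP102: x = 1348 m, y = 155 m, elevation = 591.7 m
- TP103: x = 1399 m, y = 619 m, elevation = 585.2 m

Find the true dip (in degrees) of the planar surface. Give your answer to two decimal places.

6.13°

Two edge vectors: TP101→TP102 = (101, -830, 31.7), TP101→TP103 = (152, -366, 25.2).
Normal n = (TP101→TP102) × (TP101→TP103) = (-9313.8, 2273.2, 89194).
So ∂z/∂x = −n_x/n_z = 0.10442 and ∂z/∂y = −n_y/n_z = −0.02549.
Gradient magnitude |∇z| = √(a² + b²) = √(0.01090 + 0.00065) = 0.10749.
True dip = arctan(0.10749) = 6.13°, dipping toward WNW (azimuth ≈ 284°).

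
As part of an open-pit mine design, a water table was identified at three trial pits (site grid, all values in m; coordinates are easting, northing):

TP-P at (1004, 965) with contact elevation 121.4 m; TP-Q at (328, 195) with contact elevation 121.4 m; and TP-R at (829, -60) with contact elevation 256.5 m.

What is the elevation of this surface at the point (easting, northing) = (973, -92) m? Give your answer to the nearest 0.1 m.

288.6 m

Let the plane be z = a·easting + b·northing + c.
TP-Q−TP-P: −676a − 770b = 0;  TP-R−TP-P: −175a − 1025b = 135.1.
Solving gives a = 0.186378, b = −0.163626.
Then c = 121.4 − a·1004 − b·965 = 92.17.
At (973, -92): z = 181.3 + 15.1 + 92.17 = 288.6 m.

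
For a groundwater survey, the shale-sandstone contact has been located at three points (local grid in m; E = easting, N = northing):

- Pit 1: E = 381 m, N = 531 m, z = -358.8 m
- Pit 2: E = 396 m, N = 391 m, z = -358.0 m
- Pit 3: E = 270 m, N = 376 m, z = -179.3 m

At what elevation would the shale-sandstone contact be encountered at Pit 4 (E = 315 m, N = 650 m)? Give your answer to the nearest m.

Let the plane be z = a·E + b·N + c.
Pit 2−Pit 1: 15a − 140b = 0.8;  Pit 3−Pit 1: −111a − 155b = 179.5.
Solving gives a = −1.39972, b = −0.15568.
Then c = -358.8 − a·381 − b·531 = 257.16.
At (315, 650): z = −440.9 − 101.2 + 257.16 = -284.9 m.

-285 m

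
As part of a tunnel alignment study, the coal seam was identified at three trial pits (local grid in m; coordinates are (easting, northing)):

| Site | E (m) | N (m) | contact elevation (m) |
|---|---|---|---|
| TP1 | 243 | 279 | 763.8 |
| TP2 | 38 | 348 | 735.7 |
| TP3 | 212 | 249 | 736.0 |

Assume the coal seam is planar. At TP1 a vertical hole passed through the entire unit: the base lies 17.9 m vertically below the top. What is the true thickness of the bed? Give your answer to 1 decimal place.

Two edge vectors: TP1→TP2 = (-205, 69, -28.1), TP1→TP3 = (-31, -30, -27.8).
Normal n = (TP1→TP2) × (TP1→TP3) = (-2761.2, -4827.9, 8289).
So ∂z/∂E = −n_x/n_z = 0.33312 and ∂z/∂N = −n_y/n_z = 0.58245.
|∇z| = √(a²+b²) = 0.67098, so dip δ = arctan(0.67098) = 33.86°.
True thickness = vertical thickness × cos δ = 17.9 × cos 33.86° = 14.9 m.

14.9 m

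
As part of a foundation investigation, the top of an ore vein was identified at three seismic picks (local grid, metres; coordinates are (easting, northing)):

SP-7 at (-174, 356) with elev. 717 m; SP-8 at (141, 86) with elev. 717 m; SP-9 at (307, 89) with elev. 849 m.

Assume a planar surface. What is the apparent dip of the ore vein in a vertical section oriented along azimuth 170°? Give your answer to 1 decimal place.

Two edge vectors: SP-7→SP-8 = (315, -270, 0), SP-7→SP-9 = (481, -267, 132).
Normal n = (SP-7→SP-8) × (SP-7→SP-9) = (-35640, -41580, 45765).
So ∂z/∂E = −n_x/n_z = 0.77876 and ∂z/∂N = −n_y/n_z = 0.90855.
Unit vector along 170° is (sin 170°, cos 170°) = (0.1736, -0.9848).
Slope in that direction = a·(0.1736) + b·(-0.9848) = −0.75952.
Apparent dip = arctan|0.75952| = 37.2° (true dip is 50.1°, so apparent ≤ true as expected).

37.2°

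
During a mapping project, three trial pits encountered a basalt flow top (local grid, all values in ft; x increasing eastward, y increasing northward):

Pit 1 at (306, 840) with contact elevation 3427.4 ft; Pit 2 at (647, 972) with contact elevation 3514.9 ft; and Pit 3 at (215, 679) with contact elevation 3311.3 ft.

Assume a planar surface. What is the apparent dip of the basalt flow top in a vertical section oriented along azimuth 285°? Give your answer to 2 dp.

Two edge vectors: Pit 1→Pit 2 = (341, 132, 87.5), Pit 1→Pit 3 = (-91, -161, -116.1).
Normal n = (Pit 1→Pit 2) × (Pit 1→Pit 3) = (-1237.7, 31627.6, -42889).
So ∂z/∂x = −n_x/n_z = −0.02886 and ∂z/∂y = −n_y/n_z = 0.73743.
Unit vector along 285° is (sin 285°, cos 285°) = (-0.9659, 0.2588).
Slope in that direction = a·(-0.9659) + b·(0.2588) = 0.21874.
Apparent dip = arctan|0.21874| = 12.34° (true dip is 36.4°, so apparent ≤ true as expected).

12.34°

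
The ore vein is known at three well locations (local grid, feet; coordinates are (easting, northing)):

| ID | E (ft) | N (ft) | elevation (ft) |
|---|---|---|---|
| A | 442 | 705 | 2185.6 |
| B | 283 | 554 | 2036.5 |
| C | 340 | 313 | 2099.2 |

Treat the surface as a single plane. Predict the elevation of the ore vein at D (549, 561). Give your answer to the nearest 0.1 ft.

2293.6 ft

Let the plane be z = a·E + b·N + c.
B−A: −159a − 151b = −149.1;  C−A: −102a − 392b = −86.4.
Solving gives a = 0.96750, b = −0.03134.
Then c = 2185.6 − a·442 − b·705 = 1780.06.
At (549, 561): z = 531.2 − 17.6 + 1780.06 = 2293.6 ft.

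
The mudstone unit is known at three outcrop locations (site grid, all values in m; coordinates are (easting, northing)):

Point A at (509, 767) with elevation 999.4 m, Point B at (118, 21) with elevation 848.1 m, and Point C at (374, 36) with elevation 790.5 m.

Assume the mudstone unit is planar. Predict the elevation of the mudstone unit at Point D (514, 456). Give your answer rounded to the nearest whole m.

Two edge vectors: Point A→Point B = (-391, -746, -151.3), Point A→Point C = (-135, -731, -208.9).
Normal n = (Point A→Point B) × (Point A→Point C) = (45239.1, -61254.4, 185111).
So ∂z/∂E = −n_x/n_z = −0.24439 and ∂z/∂N = −n_y/n_z = 0.33091.
Intercept c from Point A: 999.4 + 124.39 − 253.81 = 869.99.
At (514, 456): z = −125.6 + 150.9 + 869.99 = 895.3 m.

895 m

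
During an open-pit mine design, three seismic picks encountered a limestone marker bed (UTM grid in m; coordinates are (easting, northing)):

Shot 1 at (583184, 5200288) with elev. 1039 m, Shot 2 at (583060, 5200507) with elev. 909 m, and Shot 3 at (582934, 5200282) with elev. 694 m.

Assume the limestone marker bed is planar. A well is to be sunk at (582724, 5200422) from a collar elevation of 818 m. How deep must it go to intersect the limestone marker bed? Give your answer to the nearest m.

387 m

Two edge vectors: Shot 1→Shot 2 = (-124, 219, -130), Shot 1→Shot 3 = (-250, -6, -345).
Normal n = (Shot 1→Shot 2) × (Shot 1→Shot 3) = (-76335, -10280, 55494).
So ∂z/∂E = −n_x/n_z = 1.37555411 and ∂z/∂N = −n_y/n_z = 0.18524525.
Intercept c from Shot 1: 1039 − 802201.15 − 963328.66 = −1764490.81.
At (582724, 5200422): z_contact = 801568.4 + 963353.5 − 1764490.81 = 431.1 m.
Depth below ground = 818 − 431.1 = 387 m.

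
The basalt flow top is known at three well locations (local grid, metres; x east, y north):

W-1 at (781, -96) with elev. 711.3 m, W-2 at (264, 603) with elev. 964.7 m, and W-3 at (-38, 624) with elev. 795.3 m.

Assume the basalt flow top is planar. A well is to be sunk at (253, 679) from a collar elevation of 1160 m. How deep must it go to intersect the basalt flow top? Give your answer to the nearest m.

Let the plane be z = a·x + b·y + c.
W-2−W-1: −517a + 699b = 253.4;  W-3−W-1: −819a + 720b = 84.
Solving gives a = 0.61792, b = 0.81955.
Then c = 711.3 − a·781 − b·-96 = 307.38.
At (253, 679): z_contact = 156.3 + 556.5 + 307.38 = 1020.2 m.
Depth below ground = 1160 − 1020.2 = 140 m.

140 m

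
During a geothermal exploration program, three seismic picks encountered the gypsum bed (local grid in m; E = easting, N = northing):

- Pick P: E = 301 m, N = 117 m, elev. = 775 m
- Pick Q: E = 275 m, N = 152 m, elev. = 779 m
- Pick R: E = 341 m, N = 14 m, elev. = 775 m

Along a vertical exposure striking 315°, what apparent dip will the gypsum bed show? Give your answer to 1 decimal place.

Let the plane be z = a·E + b·N + c.
Pick Q−Pick P: −26a + 35b = 4;  Pick R−Pick P: 40a − 103b = 0.
Solving gives a = −0.32238, b = −0.12520.
Unit vector along 315° is (sin 315°, cos 315°) = (-0.7071, 0.7071).
Slope in that direction = a·(-0.7071) + b·(0.7071) = 0.13943.
Apparent dip = arctan|0.13943| = 7.9° (true dip is 19.1°, so apparent ≤ true as expected).

7.9°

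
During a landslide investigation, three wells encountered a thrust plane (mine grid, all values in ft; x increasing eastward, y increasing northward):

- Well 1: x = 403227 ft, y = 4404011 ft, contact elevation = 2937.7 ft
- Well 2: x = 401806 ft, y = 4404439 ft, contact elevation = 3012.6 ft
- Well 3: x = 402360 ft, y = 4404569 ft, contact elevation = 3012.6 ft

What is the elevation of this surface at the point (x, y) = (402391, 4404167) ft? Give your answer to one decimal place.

2972.3 ft

Two edge vectors: Well 1→Well 2 = (-1421, 428, 74.9), Well 1→Well 3 = (-867, 558, 74.9).
Normal n = (Well 1→Well 2) × (Well 1→Well 3) = (-9737, 41494.6, -421842).
So ∂z/∂x = −n_x/n_z = −0.023082102 and ∂z/∂y = −n_y/n_z = 0.098365265.
Intercept c from Well 1: 2937.7 + 9307.33 − 433201.71 = −420956.68.
At (402391, 4404167): z = −9288.0 + 433217.1 − 420956.68 = 2972.3 ft.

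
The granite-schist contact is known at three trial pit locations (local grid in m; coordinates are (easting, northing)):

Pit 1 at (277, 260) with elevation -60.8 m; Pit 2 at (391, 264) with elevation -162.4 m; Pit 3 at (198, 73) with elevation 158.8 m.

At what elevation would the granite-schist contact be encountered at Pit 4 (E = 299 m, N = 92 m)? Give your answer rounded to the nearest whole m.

Two edge vectors: Pit 1→Pit 2 = (114, 4, -101.6), Pit 1→Pit 3 = (-79, -187, 219.6).
Normal n = (Pit 1→Pit 2) × (Pit 1→Pit 3) = (-18120.8, -17008, -21002).
So ∂z/∂E = −n_x/n_z = −0.86281 and ∂z/∂N = −n_y/n_z = −0.80983.
Intercept c from Pit 1: -60.8 + 239.00 + 210.56 = 388.75.
At (299, 92): z = −258.0 − 74.5 + 388.75 = 56.3 m.

56 m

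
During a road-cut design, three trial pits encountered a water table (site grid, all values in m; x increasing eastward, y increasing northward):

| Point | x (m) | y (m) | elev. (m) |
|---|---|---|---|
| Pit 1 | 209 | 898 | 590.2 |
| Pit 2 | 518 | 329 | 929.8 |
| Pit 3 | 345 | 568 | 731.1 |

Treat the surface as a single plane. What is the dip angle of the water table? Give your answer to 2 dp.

52.47°

Let the plane be z = a·x + b·y + c.
Pit 2−Pit 1: 309a − 569b = 339.6;  Pit 3−Pit 1: 136a − 330b = 140.9.
Solving gives a = 1.29732, b = 0.10768.
Gradient magnitude |∇z| = √(a² + b²) = √(1.68304 + 0.01160) = 1.30178.
True dip = arctan(1.30178) = 52.47°, dipping toward W (azimuth ≈ 265°).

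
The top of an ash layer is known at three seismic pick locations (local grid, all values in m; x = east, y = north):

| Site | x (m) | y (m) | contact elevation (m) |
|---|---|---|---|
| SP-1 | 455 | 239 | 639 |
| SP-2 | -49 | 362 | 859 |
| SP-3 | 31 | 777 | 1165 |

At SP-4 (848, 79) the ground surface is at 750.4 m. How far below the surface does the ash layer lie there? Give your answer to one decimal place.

333.2 m

Two edge vectors: SP-1→SP-2 = (-504, 123, 220), SP-1→SP-3 = (-424, 538, 526).
Normal n = (SP-1→SP-2) × (SP-1→SP-3) = (-53662, 171824, -219000).
So ∂z/∂x = −n_x/n_z = −0.24503 and ∂z/∂y = −n_y/n_z = 0.78458.
Intercept c from SP-1: 639 + 111.49 − 187.52 = 562.97.
At (848, 79): z_contact = −207.79 + 61.98 + 562.97 = 417.17 m.
Depth below ground = 750.4 − 417.17 = 333.2 m.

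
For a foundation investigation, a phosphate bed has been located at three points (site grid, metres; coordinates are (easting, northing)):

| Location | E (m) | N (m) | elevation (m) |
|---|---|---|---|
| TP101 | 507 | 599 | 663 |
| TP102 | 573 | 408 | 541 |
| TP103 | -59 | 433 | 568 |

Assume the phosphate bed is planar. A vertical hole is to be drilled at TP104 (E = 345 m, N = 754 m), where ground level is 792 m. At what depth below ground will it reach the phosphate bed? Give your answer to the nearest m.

28 m

Two edge vectors: TP101→TP102 = (66, -191, -122), TP101→TP103 = (-566, -166, -95).
Normal n = (TP101→TP102) × (TP101→TP103) = (-2107, 75322, -119062).
So ∂z/∂E = −n_x/n_z = −0.01770 and ∂z/∂N = −n_y/n_z = 0.63263.
Intercept c from TP101: 663 + 8.97 − 378.94 = 293.03.
At (345, 754): z_contact = −6.1 + 477.0 + 293.03 = 763.9 m.
Depth below ground = 792 − 763.9 = 28 m.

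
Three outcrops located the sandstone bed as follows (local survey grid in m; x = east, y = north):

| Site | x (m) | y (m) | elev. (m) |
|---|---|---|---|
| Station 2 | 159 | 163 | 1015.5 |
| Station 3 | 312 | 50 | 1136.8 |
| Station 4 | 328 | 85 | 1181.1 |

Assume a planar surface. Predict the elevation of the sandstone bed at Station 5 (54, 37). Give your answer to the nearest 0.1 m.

Let the plane be z = a·x + b·y + c.
Station 3−Station 2: 153a − 113b = 121.3;  Station 4−Station 2: 169a − 78b = 165.6.
Solving gives a = 1.29155, b = 0.67529.
Then c = 1015.5 − a·159 − b·163 = 700.07.
At (54, 37): z = 69.7 + 25.0 + 700.07 = 794.8 m.

794.8 m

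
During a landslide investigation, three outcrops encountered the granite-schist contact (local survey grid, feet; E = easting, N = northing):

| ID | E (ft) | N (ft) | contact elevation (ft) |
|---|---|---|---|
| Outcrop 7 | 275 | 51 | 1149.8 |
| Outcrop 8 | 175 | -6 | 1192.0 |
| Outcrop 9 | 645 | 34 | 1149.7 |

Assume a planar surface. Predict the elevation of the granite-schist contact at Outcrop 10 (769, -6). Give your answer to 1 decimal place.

1173.2 ft

Two edge vectors: Outcrop 7→Outcrop 8 = (-100, -57, 42.2), Outcrop 7→Outcrop 9 = (370, -17, -0.1).
Normal n = (Outcrop 7→Outcrop 8) × (Outcrop 7→Outcrop 9) = (723.1, 15604, 22790).
So ∂z/∂E = −n_x/n_z = −0.03173 and ∂z/∂N = −n_y/n_z = −0.68469.
Intercept c from Outcrop 7: 1149.8 + 8.73 + 34.92 = 1193.44.
At (769, -6): z = −24.4 + 4.1 + 1193.44 = 1173.2 ft.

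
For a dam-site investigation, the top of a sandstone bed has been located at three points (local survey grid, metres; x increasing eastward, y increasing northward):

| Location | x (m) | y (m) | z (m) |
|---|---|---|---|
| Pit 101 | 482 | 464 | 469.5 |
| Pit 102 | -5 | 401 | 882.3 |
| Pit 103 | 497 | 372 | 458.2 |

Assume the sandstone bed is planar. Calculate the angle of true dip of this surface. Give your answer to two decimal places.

Two edge vectors: Pit 101→Pit 102 = (-487, -63, 412.8), Pit 101→Pit 103 = (15, -92, -11.3).
Normal n = (Pit 101→Pit 102) × (Pit 101→Pit 103) = (38689.5, 688.9, 45749).
So ∂z/∂x = −n_x/n_z = −0.84569 and ∂z/∂y = −n_y/n_z = −0.01506.
Gradient magnitude |∇z| = √(a² + b²) = √(0.71519 + 0.00023) = 0.84582.
True dip = arctan(0.84582) = 40.23°, dipping toward E (azimuth ≈ 089°).

40.23°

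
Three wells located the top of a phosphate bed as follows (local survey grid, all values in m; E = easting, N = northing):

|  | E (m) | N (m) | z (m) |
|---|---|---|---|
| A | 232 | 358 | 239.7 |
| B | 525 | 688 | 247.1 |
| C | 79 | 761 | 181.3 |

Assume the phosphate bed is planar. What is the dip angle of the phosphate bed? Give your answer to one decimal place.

Let the plane be z = a·E + b·N + c.
B−A: 293a + 330b = 7.4;  C−A: −153a + 403b = −58.4.
Solving gives a = 0.13202, b = −0.09479.
Gradient magnitude |∇z| = √(a² + b²) = √(0.01743 + 0.00899) = 0.16252.
True dip = arctan(0.16252) = 9.2°, dipping toward NW (azimuth ≈ 306°).

9.2°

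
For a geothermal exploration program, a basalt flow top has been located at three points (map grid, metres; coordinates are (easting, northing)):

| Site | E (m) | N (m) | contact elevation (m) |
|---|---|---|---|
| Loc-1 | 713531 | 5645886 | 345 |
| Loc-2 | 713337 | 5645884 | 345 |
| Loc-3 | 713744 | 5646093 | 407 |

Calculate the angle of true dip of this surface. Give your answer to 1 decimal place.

16.8°

Let the plane be z = a·E + b·N + c.
Loc-2−Loc-1: −194a − 2b = 0;  Loc-3−Loc-1: 213a + 207b = 62.
Solving gives a = −0.00312, b = 0.30273.
Gradient magnitude |∇z| = √(a² + b²) = √(0.00001 + 0.09164) = 0.30274.
True dip = arctan(0.30274) = 16.8°, dipping toward S (azimuth ≈ 179°).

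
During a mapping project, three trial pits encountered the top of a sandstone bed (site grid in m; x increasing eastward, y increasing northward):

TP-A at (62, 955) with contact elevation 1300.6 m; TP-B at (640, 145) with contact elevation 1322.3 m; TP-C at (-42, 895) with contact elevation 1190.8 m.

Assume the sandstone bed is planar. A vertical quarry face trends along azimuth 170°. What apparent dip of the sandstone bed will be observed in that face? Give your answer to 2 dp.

20.56°

Let the plane be z = a·x + b·y + c.
TP-B−TP-A: 578a − 810b = 21.7;  TP-C−TP-A: −104a − 60b = −109.8.
Solving gives a = 0.75883, b = 0.51470.
Unit vector along 170° is (sin 170°, cos 170°) = (0.1736, -0.9848).
Slope in that direction = a·(0.1736) + b·(-0.9848) = −0.37511.
Apparent dip = arctan|0.37511| = 20.56° (true dip is 42.5°, so apparent ≤ true as expected).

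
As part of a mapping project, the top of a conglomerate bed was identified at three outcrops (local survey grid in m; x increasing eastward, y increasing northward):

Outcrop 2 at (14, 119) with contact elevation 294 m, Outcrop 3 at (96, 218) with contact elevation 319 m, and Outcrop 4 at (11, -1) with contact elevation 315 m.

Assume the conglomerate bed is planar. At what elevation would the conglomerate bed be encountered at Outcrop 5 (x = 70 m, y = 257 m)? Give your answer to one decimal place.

Let the plane be z = a·x + b·y + c.
Outcrop 3−Outcrop 2: 82a + 99b = 25;  Outcrop 4−Outcrop 2: −3a − 120b = 21.
Solving gives a = 0.53222, b = −0.18831.
Then c = 294 − a·14 − b·119 = 308.96.
At (70, 257): z = 37.3 − 48.4 + 308.96 = 297.8 m.

297.8 m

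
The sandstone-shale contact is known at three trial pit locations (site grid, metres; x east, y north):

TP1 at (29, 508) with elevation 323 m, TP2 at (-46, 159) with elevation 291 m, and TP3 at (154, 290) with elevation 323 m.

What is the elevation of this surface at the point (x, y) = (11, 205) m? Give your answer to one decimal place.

Two edge vectors: TP1→TP2 = (-75, -349, -32), TP1→TP3 = (125, -218, 0).
Normal n = (TP1→TP2) × (TP1→TP3) = (-6976, -4000, 59975).
So ∂z/∂x = −n_x/n_z = 0.11632 and ∂z/∂y = −n_y/n_z = 0.06669.
Intercept c from TP1: 323 − 3.37 − 33.88 = 285.75.
At (11, 205): z = 1.3 + 13.7 + 285.75 = 300.7 m.

300.7 m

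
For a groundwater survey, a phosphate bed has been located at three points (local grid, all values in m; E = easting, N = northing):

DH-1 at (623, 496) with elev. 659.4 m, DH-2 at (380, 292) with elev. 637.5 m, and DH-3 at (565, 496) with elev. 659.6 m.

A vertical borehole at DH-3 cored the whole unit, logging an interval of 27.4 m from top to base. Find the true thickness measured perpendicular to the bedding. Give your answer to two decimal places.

Two edge vectors: DH-1→DH-2 = (-243, -204, -21.9), DH-1→DH-3 = (-58, 0, 0.2).
Normal n = (DH-1→DH-2) × (DH-1→DH-3) = (-40.8, 1318.8, -11832).
So ∂z/∂E = −n_x/n_z = −0.00345 and ∂z/∂N = −n_y/n_z = 0.11146.
|∇z| = √(a²+b²) = 0.11151, so dip δ = arctan(0.11151) = 6.36°.
True thickness = vertical thickness × cos δ = 27.4 × cos 6.36° = 27.23 m.

27.23 m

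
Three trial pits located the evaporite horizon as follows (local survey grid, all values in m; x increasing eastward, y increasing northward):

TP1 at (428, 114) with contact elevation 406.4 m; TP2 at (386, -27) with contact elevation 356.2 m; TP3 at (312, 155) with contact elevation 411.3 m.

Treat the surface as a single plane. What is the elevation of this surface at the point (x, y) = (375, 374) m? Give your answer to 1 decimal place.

489.1 m

Let the plane be z = a·x + b·y + c.
TP2−TP1: −42a − 141b = −50.2;  TP3−TP1: −116a + 41b = 4.9.
Solving gives a = 0.07563, b = 0.33350.
Then c = 406.4 − a·428 − b·114 = 336.01.
At (375, 374): z = 28.4 + 124.7 + 336.01 = 489.1 m.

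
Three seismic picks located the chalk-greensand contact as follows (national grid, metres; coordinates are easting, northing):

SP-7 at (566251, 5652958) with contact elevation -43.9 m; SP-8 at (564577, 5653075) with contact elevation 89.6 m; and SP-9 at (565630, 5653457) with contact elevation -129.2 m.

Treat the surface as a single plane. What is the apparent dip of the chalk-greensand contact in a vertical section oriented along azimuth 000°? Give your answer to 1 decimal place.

16.5°

Two edge vectors: SP-7→SP-8 = (-1674, 117, 133.5), SP-7→SP-9 = (-621, 499, -85.3).
Normal n = (SP-7→SP-8) × (SP-7→SP-9) = (-76596.6, -225695.7, -762669).
So ∂z/∂easting = −n_x/n_z = −0.10043 and ∂z/∂northing = −n_y/n_z = −0.29593.
Unit vector along 000° is (sin 0°, cos 0°) = (0.0000, 1.0000).
Slope in that direction = a·(0.0000) + b·(1.0000) = −0.29593.
Apparent dip = arctan|0.29593| = 16.5° (true dip is 17.4°, so apparent ≤ true as expected).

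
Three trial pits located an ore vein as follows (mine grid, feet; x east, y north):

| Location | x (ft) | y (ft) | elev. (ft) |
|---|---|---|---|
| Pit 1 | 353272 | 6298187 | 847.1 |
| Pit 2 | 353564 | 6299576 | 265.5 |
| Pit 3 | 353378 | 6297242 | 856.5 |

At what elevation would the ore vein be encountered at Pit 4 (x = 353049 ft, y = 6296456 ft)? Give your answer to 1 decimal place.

1393.3 ft

Let the plane be z = a·x + b·y + c.
Pit 2−Pit 1: 292a + 1389b = −581.6;  Pit 3−Pit 1: 106a − 945b = 9.4.
Solving gives a = −1.267930922, b = −0.152170029.
Then c = 847.1 − a·353272 − b·6298187 = 1407166.89.
At (353049, 6296456): z = −447641.7 − 958131.9 + 1407166.89 = 1393.3 ft.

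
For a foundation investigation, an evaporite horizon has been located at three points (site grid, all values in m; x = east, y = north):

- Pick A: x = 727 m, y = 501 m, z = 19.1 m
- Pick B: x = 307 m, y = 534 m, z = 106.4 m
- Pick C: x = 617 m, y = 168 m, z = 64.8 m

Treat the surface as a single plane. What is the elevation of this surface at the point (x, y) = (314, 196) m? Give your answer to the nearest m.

128 m

Let the plane be z = a·x + b·y + c.
Pick B−Pick A: −420a + 33b = 87.3;  Pick C−Pick A: −110a − 333b = 45.7.
Solving gives a = −0.21311, b = −0.06684.
Then c = 19.1 − a·727 − b·501 = 207.52.
At (314, 196): z = −66.9 − 13.1 + 207.52 = 127.5 m.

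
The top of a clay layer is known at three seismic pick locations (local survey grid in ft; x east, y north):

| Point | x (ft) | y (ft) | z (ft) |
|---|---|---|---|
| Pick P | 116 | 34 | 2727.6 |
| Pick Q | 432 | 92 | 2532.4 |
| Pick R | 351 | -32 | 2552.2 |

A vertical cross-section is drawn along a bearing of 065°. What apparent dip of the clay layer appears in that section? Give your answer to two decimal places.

26.05°

Let the plane be z = a·x + b·y + c.
Pick Q−Pick P: 316a + 58b = −195.2;  Pick R−Pick P: 235a − 66b = −175.4.
Solving gives a = −0.66857, b = 0.27705.
Unit vector along 065° is (sin 65°, cos 65°) = (0.9063, 0.4226).
Slope in that direction = a·(0.9063) + b·(0.4226) = −0.48885.
Apparent dip = arctan|0.48885| = 26.05° (true dip is 35.9°, so apparent ≤ true as expected).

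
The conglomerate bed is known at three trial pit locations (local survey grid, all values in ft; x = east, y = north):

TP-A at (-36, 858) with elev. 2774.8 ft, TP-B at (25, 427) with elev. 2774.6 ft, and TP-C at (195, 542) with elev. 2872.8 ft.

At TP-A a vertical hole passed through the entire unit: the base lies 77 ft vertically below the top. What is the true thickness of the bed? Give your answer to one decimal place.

68.0 ft

Two edge vectors: TP-A→TP-B = (61, -431, -0.2), TP-A→TP-C = (231, -316, 98).
Normal n = (TP-A→TP-B) × (TP-A→TP-C) = (-42301.2, -6024.2, 80285).
So ∂z/∂x = −n_x/n_z = 0.52689 and ∂z/∂y = −n_y/n_z = 0.07504.
|∇z| = √(a²+b²) = 0.53220, so dip δ = arctan(0.53220) = 28.02°.
True thickness = vertical thickness × cos δ = 77 × cos 28.02° = 68.0 ft.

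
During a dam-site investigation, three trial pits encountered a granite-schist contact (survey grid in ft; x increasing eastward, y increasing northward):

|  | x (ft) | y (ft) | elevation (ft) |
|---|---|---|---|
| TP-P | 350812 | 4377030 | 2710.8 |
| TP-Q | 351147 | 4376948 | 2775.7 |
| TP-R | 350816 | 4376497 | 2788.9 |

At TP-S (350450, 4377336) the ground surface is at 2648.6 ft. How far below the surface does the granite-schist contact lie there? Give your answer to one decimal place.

Let the plane be z = a·x + b·y + c.
TP-Q−TP-P: 335a − 82b = 64.9;  TP-R−TP-P: 4a − 533b = 78.1.
Solving gives a = 0.158155049, b = −0.145342176.
Then c = 2710.8 − a·350812 − b·4377030 = 583395.18.
At (350450, 4377336): z_contact = 55425.44 − 636211.54 + 583395.18 = 2609.07 ft.
Depth below ground = 2648.6 − 2609.07 = 39.5 ft.

39.5 ft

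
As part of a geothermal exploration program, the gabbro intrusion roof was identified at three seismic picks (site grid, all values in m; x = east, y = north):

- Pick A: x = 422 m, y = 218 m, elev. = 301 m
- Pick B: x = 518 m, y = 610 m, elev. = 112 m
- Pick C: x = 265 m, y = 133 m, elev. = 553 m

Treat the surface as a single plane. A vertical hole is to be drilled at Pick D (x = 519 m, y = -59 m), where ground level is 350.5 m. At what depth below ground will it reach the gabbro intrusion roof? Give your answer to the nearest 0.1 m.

171.4 m

Two edge vectors: Pick A→Pick B = (96, 392, -189), Pick A→Pick C = (-157, -85, 252).
Normal n = (Pick A→Pick B) × (Pick A→Pick C) = (82719, 5481, 53384).
So ∂z/∂x = −n_x/n_z = −1.54951 and ∂z/∂y = −n_y/n_z = −0.10267.
Intercept c from Pick A: 301 + 653.89 + 22.38 = 977.28.
At (519, -59): z_contact = −804.20 + 6.06 + 977.28 = 179.14 m.
Depth below ground = 350.5 − 179.14 = 171.4 m.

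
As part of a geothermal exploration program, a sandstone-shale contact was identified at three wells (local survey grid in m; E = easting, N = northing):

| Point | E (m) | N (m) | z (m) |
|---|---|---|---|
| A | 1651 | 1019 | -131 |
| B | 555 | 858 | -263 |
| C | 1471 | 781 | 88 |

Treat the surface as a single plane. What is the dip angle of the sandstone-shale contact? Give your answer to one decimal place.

Two edge vectors: A→B = (-1096, -161, -132), A→C = (-180, -238, 219).
Normal n = (A→B) × (A→C) = (-66675, 263784, 231868).
So ∂z/∂E = −n_x/n_z = 0.28756 and ∂z/∂N = −n_y/n_z = −1.13765.
Gradient magnitude |∇z| = √(a² + b²) = √(0.08269 + 1.29424) = 1.17343.
True dip = arctan(1.17343) = 49.6°, dipping toward NNW (azimuth ≈ 346°).

49.6°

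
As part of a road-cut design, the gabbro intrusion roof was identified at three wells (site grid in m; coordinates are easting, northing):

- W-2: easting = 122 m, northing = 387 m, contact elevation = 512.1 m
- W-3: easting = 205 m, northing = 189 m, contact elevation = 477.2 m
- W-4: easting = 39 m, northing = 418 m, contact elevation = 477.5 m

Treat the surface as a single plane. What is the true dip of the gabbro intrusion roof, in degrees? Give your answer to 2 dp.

Let the plane be z = a·easting + b·northing + c.
W-3−W-2: 83a − 198b = −34.9;  W-4−W-2: −83a + 31b = −34.6.
Solving gives a = 0.57230, b = 0.41617.
Gradient magnitude |∇z| = √(a² + b²) = √(0.32753 + 0.17320) = 0.70762.
True dip = arctan(0.70762) = 35.28°, dipping toward SW (azimuth ≈ 234°).

35.28°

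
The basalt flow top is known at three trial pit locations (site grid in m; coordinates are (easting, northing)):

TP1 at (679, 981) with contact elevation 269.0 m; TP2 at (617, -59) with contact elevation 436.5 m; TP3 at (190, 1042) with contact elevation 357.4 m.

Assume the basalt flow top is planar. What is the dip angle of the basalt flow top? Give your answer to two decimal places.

13.98°

Two edge vectors: TP1→TP2 = (-62, -1040, 167.5), TP1→TP3 = (-489, 61, 88.4).
Normal n = (TP1→TP2) × (TP1→TP3) = (-102153.5, -76426.7, -512342).
So ∂z/∂E = −n_x/n_z = −0.19939 and ∂z/∂N = −n_y/n_z = −0.14917.
Gradient magnitude |∇z| = √(a² + b²) = √(0.03975 + 0.02225) = 0.24901.
True dip = arctan(0.24901) = 13.98°, dipping toward NE (azimuth ≈ 053°).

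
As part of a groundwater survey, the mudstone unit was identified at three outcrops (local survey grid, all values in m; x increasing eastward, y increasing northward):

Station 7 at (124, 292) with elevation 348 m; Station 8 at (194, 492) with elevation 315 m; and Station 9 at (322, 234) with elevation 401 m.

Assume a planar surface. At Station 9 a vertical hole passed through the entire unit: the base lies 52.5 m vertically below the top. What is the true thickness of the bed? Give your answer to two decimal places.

50.18 m

Let the plane be z = a·x + b·y + c.
Station 8−Station 7: 70a + 200b = −33;  Station 9−Station 7: 198a − 58b = 53.
Solving gives a = 0.19895, b = −0.23463.
|∇z| = √(a²+b²) = 0.30762, so dip δ = arctan(0.30762) = 17.10°.
True thickness = vertical thickness × cos δ = 52.5 × cos 17.10° = 50.18 m.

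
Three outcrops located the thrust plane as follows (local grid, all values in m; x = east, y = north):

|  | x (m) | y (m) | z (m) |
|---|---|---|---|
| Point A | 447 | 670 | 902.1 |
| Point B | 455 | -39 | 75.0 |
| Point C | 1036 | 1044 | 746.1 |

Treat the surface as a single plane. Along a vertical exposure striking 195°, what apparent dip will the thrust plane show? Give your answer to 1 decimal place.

40.6°

Let the plane be z = a·x + b·y + c.
Point B−Point A: 8a − 709b = −827.1;  Point C−Point A: 589a + 374b = −156.
Solving gives a = −0.99845, b = 1.15531.
Unit vector along 195° is (sin 195°, cos 195°) = (-0.2588, -0.9659).
Slope in that direction = a·(-0.2588) + b·(-0.9659) = −0.85752.
Apparent dip = arctan|0.85752| = 40.6° (true dip is 56.8°, so apparent ≤ true as expected).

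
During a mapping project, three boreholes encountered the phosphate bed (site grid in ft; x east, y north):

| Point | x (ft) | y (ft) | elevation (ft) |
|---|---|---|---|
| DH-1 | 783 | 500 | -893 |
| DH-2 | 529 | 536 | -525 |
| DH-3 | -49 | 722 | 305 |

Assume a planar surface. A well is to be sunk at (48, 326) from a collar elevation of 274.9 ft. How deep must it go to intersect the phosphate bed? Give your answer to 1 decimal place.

83.2 ft

Two edge vectors: DH-1→DH-2 = (-254, 36, 368), DH-1→DH-3 = (-832, 222, 1198).
Normal n = (DH-1→DH-2) × (DH-1→DH-3) = (-38568, -1884, -26436).
So ∂z/∂x = −n_x/n_z = −1.45892 and ∂z/∂y = −n_y/n_z = −0.07127.
Intercept c from DH-1: -893 + 1142.33 + 35.63 = 284.97.
At (48, 326): z_contact = −70.03 − 23.23 + 284.97 = 191.71 ft.
Depth below ground = 274.9 − 191.71 = 83.2 ft.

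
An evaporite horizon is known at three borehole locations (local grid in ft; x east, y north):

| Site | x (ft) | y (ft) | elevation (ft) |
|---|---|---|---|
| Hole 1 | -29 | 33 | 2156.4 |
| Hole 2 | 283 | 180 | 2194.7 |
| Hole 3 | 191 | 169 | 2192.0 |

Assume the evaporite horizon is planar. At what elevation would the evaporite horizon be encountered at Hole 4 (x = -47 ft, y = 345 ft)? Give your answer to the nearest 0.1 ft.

Let the plane be z = a·x + b·y + c.
Hole 2−Hole 1: 312a + 147b = 38.3;  Hole 3−Hole 1: 220a + 136b = 35.6.
Solving gives a = −0.00242, b = 0.26568.
Then c = 2156.4 − a·-29 − b·33 = 2147.56.
At (-47, 345): z = 0.1 + 91.7 + 2147.56 = 2239.3 ft.

2239.3 ft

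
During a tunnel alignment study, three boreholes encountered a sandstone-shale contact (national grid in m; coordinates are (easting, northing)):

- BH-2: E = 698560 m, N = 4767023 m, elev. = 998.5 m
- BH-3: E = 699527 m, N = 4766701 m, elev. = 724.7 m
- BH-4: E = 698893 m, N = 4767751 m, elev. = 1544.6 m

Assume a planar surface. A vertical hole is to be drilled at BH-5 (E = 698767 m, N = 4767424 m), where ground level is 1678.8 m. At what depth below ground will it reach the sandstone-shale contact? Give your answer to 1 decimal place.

Let the plane be z = a·E + b·N + c.
BH-3−BH-2: 967a − 322b = −273.8;  BH-4−BH-2: 333a + 728b = 546.1.
Solving gives a = −0.028947414, b = 0.763378419.
Then c = 998.5 − a·698560 − b·4767023 = −3617822.47.
At (698767, 4767424): z_contact = −20227.50 + 3639348.59 − 3617822.47 = 1298.62 m.
Depth below ground = 1678.8 − 1298.62 = 380.2 m.

380.2 m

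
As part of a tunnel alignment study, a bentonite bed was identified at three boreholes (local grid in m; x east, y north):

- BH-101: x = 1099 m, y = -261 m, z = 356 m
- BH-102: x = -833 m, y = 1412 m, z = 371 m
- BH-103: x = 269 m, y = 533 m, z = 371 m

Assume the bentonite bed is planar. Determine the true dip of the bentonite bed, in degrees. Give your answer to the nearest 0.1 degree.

8.3°

Two edge vectors: BH-101→BH-102 = (-1932, 1673, 15), BH-101→BH-103 = (-830, 794, 15).
Normal n = (BH-101→BH-102) × (BH-101→BH-103) = (13185, 16530, -145418).
So ∂z/∂x = −n_x/n_z = 0.09067 and ∂z/∂y = −n_y/n_z = 0.11367.
Gradient magnitude |∇z| = √(a² + b²) = √(0.00822 + 0.01292) = 0.14540.
True dip = arctan(0.14540) = 8.3°, dipping toward SW (azimuth ≈ 219°).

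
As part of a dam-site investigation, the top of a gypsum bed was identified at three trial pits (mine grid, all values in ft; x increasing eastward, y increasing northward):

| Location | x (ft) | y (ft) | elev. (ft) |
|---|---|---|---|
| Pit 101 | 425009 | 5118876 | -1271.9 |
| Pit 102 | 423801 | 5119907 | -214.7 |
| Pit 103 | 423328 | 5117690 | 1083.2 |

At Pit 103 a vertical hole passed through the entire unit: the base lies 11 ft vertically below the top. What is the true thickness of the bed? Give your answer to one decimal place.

7.0 ft

Let the plane be z = a·x + b·y + c.
Pit 102−Pit 101: −1208a + 1031b = 1057.2;  Pit 103−Pit 101: −1681a − 1186b = 2355.1.
Solving gives a = −1.16304, b = −0.33729.
|∇z| = √(a²+b²) = 1.21096, so dip δ = arctan(1.21096) = 50.45°.
True thickness = vertical thickness × cos δ = 11 × cos 50.45° = 7.0 ft.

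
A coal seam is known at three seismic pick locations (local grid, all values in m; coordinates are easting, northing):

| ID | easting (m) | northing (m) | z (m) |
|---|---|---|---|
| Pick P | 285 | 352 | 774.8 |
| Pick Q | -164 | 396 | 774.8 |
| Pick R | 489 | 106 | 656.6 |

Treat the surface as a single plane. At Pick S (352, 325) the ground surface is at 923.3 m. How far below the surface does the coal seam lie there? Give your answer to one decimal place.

Let the plane be z = a·easting + b·northing + c.
Pick Q−Pick P: −449a + 44b = 0;  Pick R−Pick P: 204a − 246b = −118.2.
Solving gives a = 0.05125, b = 0.52299.
Then c = 774.8 − a·285 − b·352 = 576.10.
At (352, 325): z_contact = 18.04 + 169.97 + 576.10 = 764.11 m.
Depth below ground = 923.3 − 764.11 = 159.2 m.

159.2 m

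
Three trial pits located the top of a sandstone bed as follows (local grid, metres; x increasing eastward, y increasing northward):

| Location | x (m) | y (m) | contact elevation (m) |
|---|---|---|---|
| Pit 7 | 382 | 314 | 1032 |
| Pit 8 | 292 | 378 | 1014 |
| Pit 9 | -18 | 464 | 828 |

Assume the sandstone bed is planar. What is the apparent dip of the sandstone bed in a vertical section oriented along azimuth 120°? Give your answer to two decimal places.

15.64°

Let the plane be z = a·x + b·y + c.
Pit 8−Pit 7: −90a + 64b = −18;  Pit 9−Pit 7: −400a + 150b = −204.
Solving gives a = 0.85587, b = 0.92231.
Unit vector along 120° is (sin 120°, cos 120°) = (0.8660, -0.5000).
Slope in that direction = a·(0.8660) + b·(-0.5000) = 0.28005.
Apparent dip = arctan|0.28005| = 15.64° (true dip is 51.5°, so apparent ≤ true as expected).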